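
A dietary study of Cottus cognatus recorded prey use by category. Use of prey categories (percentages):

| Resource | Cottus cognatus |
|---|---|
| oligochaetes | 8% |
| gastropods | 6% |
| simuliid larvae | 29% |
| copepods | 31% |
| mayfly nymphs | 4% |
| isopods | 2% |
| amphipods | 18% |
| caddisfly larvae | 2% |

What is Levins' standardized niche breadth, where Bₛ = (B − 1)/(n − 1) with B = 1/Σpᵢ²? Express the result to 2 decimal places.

0.49

Convert percentages to proportions (divide by 100).
Σpᵢ² = 0.08² + 0.06² + 0.29² + 0.31² + 0.04² + 0.02² + 0.18² + 0.02² = 0.0064 + 0.0036 + 0.0841 + 0.0961 + 0.0016 + 0.0004 + 0.0324 + 0.0004 = 0.2250
B = 1 / 0.2250 = 4.4444
Bₛ = (B − 1)/(n − 1) = (4.4444 − 1)/(8 − 1) = 3.4444/7 = 0.4921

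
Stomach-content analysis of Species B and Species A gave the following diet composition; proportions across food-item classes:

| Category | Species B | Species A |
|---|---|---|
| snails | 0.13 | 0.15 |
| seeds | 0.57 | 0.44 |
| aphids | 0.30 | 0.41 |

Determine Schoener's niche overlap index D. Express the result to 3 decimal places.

Σ|p₁ᵢ − p₂ᵢ| = 0.02 + 0.13 + 0.11 = 0.26
D = 1 − ½ × 0.26 = 1 − 0.130 = 0.87000

0.870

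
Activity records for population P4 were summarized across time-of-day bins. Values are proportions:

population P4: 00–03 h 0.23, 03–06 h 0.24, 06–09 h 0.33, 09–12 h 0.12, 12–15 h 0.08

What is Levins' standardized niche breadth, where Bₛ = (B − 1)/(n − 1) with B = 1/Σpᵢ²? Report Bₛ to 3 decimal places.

0.791

Σpᵢ² = 0.23² + 0.24² + 0.33² + 0.12² + 0.08² = 0.0529 + 0.0576 + 0.1089 + 0.0144 + 0.0064 = 0.2402
B = 1 / 0.2402 = 4.16320
Bₛ = (B − 1)/(n − 1) = (4.16320 − 1)/(5 − 1) = 3.16320/4 = 0.79080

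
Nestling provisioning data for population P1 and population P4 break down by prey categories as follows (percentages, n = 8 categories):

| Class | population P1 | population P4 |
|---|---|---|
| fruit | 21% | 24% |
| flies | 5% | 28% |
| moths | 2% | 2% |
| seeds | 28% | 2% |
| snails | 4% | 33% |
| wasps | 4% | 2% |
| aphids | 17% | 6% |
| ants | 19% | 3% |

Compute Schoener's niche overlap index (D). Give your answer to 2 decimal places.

Convert percentages to proportions (divide by 100).
Σ|p₁ᵢ − p₂ᵢ| = 0.03 + 0.23 + 0.00 + 0.26 + 0.29 + 0.02 + 0.11 + 0.16 = 1.10
D = 1 − ½ × 1.10 = 1 − 0.550 = 0.4500

0.45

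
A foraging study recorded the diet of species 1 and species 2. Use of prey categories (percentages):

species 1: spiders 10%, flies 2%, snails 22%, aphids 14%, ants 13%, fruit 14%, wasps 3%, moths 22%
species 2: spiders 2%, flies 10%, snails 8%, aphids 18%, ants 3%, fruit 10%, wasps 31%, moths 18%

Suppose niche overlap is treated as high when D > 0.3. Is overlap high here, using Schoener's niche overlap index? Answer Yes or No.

Yes

Convert percentages to proportions (divide by 100).
Σ|p₁ᵢ − p₂ᵢ| = 0.08 + 0.08 + 0.14 + 0.04 + 0.10 + 0.04 + 0.28 + 0.04 = 0.80
D = 1 − ½ × 0.80 = 1 − 0.400 = 0.6000
D = 0.6000 > 0.3 → Yes.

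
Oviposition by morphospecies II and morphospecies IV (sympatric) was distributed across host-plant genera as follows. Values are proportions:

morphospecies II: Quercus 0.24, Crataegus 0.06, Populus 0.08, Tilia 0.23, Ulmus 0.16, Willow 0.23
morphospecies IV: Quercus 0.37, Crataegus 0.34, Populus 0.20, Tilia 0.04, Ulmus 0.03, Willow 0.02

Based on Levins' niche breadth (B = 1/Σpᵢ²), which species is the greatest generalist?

morphospecies II

Σp_IIᵢ² = 0.24² + 0.06² + 0.08² + 0.23² + 0.16² + 0.23² = 0.0576 + 0.0036 + 0.0064 + 0.0529 + 0.0256 + 0.0529 = 0.1990
B_II = 1 / 0.1990 = 5.0251
Σp_IVᵢ² = 0.37² + 0.34² + 0.20² + 0.04² + 0.03² + 0.02² = 0.1369 + 0.1156 + 0.0400 + 0.0016 + 0.0009 + 0.0004 = 0.2954
B_IV = 1 / 0.2954 = 3.3852
Highest B → broadest niche (most generalist): morphospecies II (B = 5.03).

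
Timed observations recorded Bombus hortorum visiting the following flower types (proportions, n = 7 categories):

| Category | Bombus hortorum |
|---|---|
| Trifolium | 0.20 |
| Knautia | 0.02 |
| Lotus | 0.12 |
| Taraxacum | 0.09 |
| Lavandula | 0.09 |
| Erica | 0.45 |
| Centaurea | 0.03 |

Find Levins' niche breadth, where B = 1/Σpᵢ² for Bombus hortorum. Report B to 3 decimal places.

Σpᵢ² = 0.20² + 0.02² + 0.12² + 0.09² + 0.09² + 0.45² + 0.03² = 0.0400 + 0.0004 + 0.0144 + 0.0081 + 0.0081 + 0.2025 + 0.0009 = 0.2744
B = 1 / 0.2744 = 3.64431

3.644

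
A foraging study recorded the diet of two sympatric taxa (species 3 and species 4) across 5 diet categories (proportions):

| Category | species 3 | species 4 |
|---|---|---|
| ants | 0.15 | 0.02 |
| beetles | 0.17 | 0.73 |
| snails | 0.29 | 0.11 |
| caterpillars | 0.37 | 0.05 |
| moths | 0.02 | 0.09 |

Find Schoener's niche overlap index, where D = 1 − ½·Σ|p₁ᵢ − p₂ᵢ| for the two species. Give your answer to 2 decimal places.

0.37

Σ|p₁ᵢ − p₂ᵢ| = 0.13 + 0.56 + 0.18 + 0.32 + 0.07 = 1.26
D = 1 − ½ × 1.26 = 1 − 0.630 = 0.3700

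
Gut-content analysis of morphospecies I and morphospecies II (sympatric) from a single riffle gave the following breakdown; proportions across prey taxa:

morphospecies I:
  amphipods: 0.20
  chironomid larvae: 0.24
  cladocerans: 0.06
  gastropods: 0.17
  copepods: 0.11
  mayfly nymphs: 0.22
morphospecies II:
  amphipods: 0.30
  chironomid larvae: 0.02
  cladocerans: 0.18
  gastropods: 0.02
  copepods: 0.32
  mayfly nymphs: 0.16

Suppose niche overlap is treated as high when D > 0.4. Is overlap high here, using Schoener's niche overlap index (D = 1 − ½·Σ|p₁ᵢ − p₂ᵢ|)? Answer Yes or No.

Σ|p₁ᵢ − p₂ᵢ| = 0.10 + 0.22 + 0.12 + 0.15 + 0.21 + 0.06 = 0.86
D = 1 − ½ × 0.86 = 1 − 0.430 = 0.5700
D = 0.5700 > 0.4 → Yes.

Yes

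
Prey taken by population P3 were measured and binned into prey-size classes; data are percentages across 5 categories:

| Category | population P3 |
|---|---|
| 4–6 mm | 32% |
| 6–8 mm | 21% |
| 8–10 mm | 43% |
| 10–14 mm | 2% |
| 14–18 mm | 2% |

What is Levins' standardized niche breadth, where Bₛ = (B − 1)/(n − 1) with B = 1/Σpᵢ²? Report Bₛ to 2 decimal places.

0.50

Convert percentages to proportions (divide by 100).
Σpᵢ² = 0.32² + 0.21² + 0.43² + 0.02² + 0.02² = 0.1024 + 0.0441 + 0.1849 + 0.0004 + 0.0004 = 0.3322
B = 1 / 0.3322 = 3.0102
Bₛ = (B − 1)/(n − 1) = (3.0102 − 1)/(5 − 1) = 2.0102/4 = 0.5026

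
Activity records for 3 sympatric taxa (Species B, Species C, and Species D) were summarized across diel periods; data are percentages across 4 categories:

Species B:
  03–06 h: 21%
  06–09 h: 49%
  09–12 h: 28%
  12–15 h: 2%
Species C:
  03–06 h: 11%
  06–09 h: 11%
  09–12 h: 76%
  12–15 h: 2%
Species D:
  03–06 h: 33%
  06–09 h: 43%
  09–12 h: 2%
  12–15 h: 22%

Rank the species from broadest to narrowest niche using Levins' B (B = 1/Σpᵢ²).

Species D > Species B > Species C

Convert percentages to proportions (divide by 100).
Σp_Bᵢ² = 0.21² + 0.49² + 0.28² + 0.02² = 0.0441 + 0.2401 + 0.0784 + 0.0004 = 0.3630
B_B = 1 / 0.3630 = 2.7548
Σp_Cᵢ² = 0.11² + 0.11² + 0.76² + 0.02² = 0.0121 + 0.0121 + 0.5776 + 0.0004 = 0.6022
B_C = 1 / 0.6022 = 1.6606
Σp_Dᵢ² = 0.33² + 0.43² + 0.02² + 0.22² = 0.1089 + 0.1849 + 0.0004 + 0.0484 = 0.3426
B_D = 1 / 0.3426 = 2.9189
Ranking by B (broadest → narrowest): Species D (2.92) > Species B (2.75) > Species C (1.66)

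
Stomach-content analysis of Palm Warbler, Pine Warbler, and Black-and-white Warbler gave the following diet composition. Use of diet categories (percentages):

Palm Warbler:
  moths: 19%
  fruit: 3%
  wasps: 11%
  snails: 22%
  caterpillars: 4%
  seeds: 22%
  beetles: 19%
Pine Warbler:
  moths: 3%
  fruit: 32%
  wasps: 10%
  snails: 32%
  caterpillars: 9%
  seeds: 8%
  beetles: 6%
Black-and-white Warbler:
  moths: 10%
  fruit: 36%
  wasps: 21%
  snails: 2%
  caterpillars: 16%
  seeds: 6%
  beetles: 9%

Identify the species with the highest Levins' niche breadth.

Palm Warbler

Convert percentages to proportions (divide by 100).
Σp_Palmᵢ² = 0.19² + 0.03² + 0.11² + 0.22² + 0.04² + 0.22² + 0.19² = 0.0361 + 0.0009 + 0.0121 + 0.0484 + 0.0016 + 0.0484 + 0.0361 = 0.1836
B_Palm = 1 / 0.1836 = 5.4466
Σp_Pineᵢ² = 0.03² + 0.32² + 0.10² + 0.32² + 0.09² + 0.08² + 0.06² = 0.0009 + 0.1024 + 0.0100 + 0.1024 + 0.0081 + 0.0064 + 0.0036 = 0.2338
B_Pine = 1 / 0.2338 = 4.2772
Σp_Blacᵢ² = 0.10² + 0.36² + 0.21² + 0.02² + 0.16² + 0.06² + 0.09² = 0.0100 + 0.1296 + 0.0441 + 0.0004 + 0.0256 + 0.0036 + 0.0081 = 0.2214
B_Blac = 1 / 0.2214 = 4.5167
Highest B → broadest niche (most generalist): Palm Warbler (B = 5.45).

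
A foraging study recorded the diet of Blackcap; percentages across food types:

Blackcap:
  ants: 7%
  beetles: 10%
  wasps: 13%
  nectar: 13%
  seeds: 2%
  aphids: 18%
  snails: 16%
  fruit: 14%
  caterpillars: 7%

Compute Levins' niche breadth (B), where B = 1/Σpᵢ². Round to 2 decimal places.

7.60

Convert percentages to proportions (divide by 100).
Σpᵢ² = 0.07² + 0.10² + 0.13² + 0.13² + 0.02² + 0.18² + 0.16² + 0.14² + 0.07² = 0.0049 + 0.0100 + 0.0169 + 0.0169 + 0.0004 + 0.0324 + 0.0256 + 0.0196 + 0.0049 = 0.1316
B = 1 / 0.1316 = 7.5988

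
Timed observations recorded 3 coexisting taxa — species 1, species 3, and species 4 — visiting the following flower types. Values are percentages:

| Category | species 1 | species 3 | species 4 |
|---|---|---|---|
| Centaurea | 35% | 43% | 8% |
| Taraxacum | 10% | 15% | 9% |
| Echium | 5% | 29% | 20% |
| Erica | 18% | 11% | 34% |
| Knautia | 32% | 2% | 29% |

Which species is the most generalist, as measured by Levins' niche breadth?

Convert percentages to proportions (divide by 100).
Σp_1ᵢ² = 0.35² + 0.10² + 0.05² + 0.18² + 0.32² = 0.1225 + 0.0100 + 0.0025 + 0.0324 + 0.1024 = 0.2698
B_1 = 1 / 0.2698 = 3.7064
Σp_3ᵢ² = 0.43² + 0.15² + 0.29² + 0.11² + 0.02² = 0.1849 + 0.0225 + 0.0841 + 0.0121 + 0.0004 = 0.3040
B_3 = 1 / 0.3040 = 3.2895
Σp_4ᵢ² = 0.08² + 0.09² + 0.20² + 0.34² + 0.29² = 0.0064 + 0.0081 + 0.0400 + 0.1156 + 0.0841 = 0.2542
B_4 = 1 / 0.2542 = 3.9339
Highest B → broadest niche (most generalist): species 4 (B = 3.93).

species 4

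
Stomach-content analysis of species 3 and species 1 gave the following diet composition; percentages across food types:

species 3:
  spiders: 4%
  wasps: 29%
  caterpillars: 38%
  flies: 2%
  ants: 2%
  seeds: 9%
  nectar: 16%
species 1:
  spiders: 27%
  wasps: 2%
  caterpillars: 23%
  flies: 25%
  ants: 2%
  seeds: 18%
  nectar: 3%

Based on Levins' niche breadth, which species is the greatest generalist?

species 1

Convert percentages to proportions (divide by 100).
Σp_3ᵢ² = 0.04² + 0.29² + 0.38² + 0.02² + 0.02² + 0.09² + 0.16² = 0.0016 + 0.0841 + 0.1444 + 0.0004 + 0.0004 + 0.0081 + 0.0256 = 0.2646
B_3 = 1 / 0.2646 = 3.7793
Σp_1ᵢ² = 0.27² + 0.02² + 0.23² + 0.25² + 0.02² + 0.18² + 0.03² = 0.0729 + 0.0004 + 0.0529 + 0.0625 + 0.0004 + 0.0324 + 0.0009 = 0.2224
B_1 = 1 / 0.2224 = 4.4964
Highest B → broadest niche (most generalist): species 1 (B = 4.50).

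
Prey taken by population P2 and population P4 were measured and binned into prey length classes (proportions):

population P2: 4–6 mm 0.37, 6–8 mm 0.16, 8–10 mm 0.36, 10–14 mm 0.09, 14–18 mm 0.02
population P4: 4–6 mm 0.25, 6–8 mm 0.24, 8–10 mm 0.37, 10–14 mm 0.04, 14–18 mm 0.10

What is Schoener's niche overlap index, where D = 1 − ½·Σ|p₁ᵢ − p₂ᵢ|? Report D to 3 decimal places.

Σ|p₁ᵢ − p₂ᵢ| = 0.12 + 0.08 + 0.01 + 0.05 + 0.08 = 0.34
D = 1 − ½ × 0.34 = 1 − 0.170 = 0.83000

0.830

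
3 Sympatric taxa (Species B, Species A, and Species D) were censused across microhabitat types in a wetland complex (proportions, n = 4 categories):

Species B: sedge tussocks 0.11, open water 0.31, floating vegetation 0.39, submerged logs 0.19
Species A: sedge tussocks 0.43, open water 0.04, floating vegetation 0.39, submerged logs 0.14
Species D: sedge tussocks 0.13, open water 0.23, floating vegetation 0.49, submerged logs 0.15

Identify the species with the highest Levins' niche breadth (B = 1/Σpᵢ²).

Σp_Bᵢ² = 0.11² + 0.31² + 0.39² + 0.19² = 0.0121 + 0.0961 + 0.1521 + 0.0361 = 0.2964
B_B = 1 / 0.2964 = 3.3738
Σp_Aᵢ² = 0.43² + 0.04² + 0.39² + 0.14² = 0.1849 + 0.0016 + 0.1521 + 0.0196 = 0.3582
B_A = 1 / 0.3582 = 2.7917
Σp_Dᵢ² = 0.13² + 0.23² + 0.49² + 0.15² = 0.0169 + 0.0529 + 0.2401 + 0.0225 = 0.3324
B_D = 1 / 0.3324 = 3.0084
Highest B → broadest niche (most generalist): Species B (B = 3.37).

Species B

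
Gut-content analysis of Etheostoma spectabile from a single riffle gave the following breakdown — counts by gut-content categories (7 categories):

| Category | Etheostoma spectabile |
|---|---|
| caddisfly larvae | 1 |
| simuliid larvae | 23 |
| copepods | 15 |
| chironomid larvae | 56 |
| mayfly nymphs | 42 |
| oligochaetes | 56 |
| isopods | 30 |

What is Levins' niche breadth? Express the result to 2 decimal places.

5.13

Proportions for Etheostoma spectabile (n=223): 1/223=0.0045, 23/223=0.1031, 15/223=0.0673, 56/223=0.2511, 42/223=0.1883, 56/223=0.2511, 30/223=0.1345
Σpᵢ² = 0.0045² + 0.1031² + 0.0673² + 0.2511² + 0.1883² + 0.2511² + 0.1345² = 0.000020 + 0.010630 + 0.004529 + 0.063051 + 0.035457 + 0.063051 + 0.018090 = 0.194828
B = 1 / 0.194828 = 5.1327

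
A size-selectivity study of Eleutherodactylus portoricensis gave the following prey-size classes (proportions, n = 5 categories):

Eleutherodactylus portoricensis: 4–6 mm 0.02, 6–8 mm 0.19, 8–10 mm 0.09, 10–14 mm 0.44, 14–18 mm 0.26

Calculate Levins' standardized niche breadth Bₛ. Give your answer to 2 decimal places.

0.57

Σpᵢ² = 0.02² + 0.19² + 0.09² + 0.44² + 0.26² = 0.0004 + 0.0361 + 0.0081 + 0.1936 + 0.0676 = 0.3058
B = 1 / 0.3058 = 3.2701
Bₛ = (B − 1)/(n − 1) = (3.2701 − 1)/(5 − 1) = 2.2701/4 = 0.5675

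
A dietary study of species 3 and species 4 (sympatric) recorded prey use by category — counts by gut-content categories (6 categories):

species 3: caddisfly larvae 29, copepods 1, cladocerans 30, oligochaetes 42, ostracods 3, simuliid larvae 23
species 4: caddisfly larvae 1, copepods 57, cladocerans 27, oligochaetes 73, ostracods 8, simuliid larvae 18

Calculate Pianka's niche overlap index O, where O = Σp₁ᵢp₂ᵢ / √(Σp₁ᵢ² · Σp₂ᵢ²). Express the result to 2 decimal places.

Proportions for species 3 (n=128): 29/128=0.2266, 1/128=0.0078, 30/128=0.2344, 42/128=0.3281, 3/128=0.0234, 23/128=0.1797
Proportions for species 4 (n=184): 1/184=0.0054, 57/184=0.3098, 27/184=0.1467, 73/184=0.3967, 8/184=0.0435, 18/184=0.0978
Σ p₁ᵢp₂ᵢ = 0.001224 + 0.002416 + 0.034386 + 0.130157 + 0.001018 + 0.017575 = 0.186776
Σp_1ᵢ² = 0.2266² + 0.0078² + 0.2344² + 0.3281² + 0.0234² + 0.1797² = 0.051348 + 0.000061 + 0.054943 + 0.107650 + 0.000548 + 0.032292 = 0.246842
Σp_2ᵢ² = 0.0054² + 0.3098² + 0.1467² + 0.3967² + 0.0435² + 0.0978² = 0.000029 + 0.095976 + 0.021521 + 0.157371 + 0.001892 + 0.009565 = 0.286354
O = 0.186776 / √(0.246842 × 0.286354) = 0.186776 / 0.2658650 = 0.7025

0.70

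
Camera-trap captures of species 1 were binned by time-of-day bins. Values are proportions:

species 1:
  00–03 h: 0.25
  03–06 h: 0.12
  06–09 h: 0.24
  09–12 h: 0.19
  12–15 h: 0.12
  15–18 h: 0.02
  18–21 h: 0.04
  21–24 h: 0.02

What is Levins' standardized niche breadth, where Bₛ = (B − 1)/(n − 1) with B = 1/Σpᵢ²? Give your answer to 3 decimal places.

0.619

Σpᵢ² = 0.25² + 0.12² + 0.24² + 0.19² + 0.12² + 0.02² + 0.04² + 0.02² = 0.0625 + 0.0144 + 0.0576 + 0.0361 + 0.0144 + 0.0004 + 0.0016 + 0.0004 = 0.1874
B = 1 / 0.1874 = 5.33618
Bₛ = (B − 1)/(n − 1) = (5.33618 − 1)/(8 − 1) = 4.33618/7 = 0.61945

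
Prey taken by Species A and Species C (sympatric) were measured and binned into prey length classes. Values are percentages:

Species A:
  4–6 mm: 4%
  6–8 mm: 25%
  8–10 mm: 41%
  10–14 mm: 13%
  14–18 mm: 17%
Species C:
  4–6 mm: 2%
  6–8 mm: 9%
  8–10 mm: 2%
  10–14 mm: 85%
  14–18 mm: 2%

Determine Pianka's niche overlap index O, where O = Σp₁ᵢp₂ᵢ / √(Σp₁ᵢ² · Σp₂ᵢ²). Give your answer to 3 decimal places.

0.322

Convert percentages to proportions (divide by 100).
Σ p₁ᵢp₂ᵢ = 0.0008 + 0.0225 + 0.0082 + 0.1105 + 0.0034 = 0.1454
Σp_1ᵢ² = 0.04² + 0.25² + 0.41² + 0.13² + 0.17² = 0.0016 + 0.0625 + 0.1681 + 0.0169 + 0.0289 = 0.2780
Σp_2ᵢ² = 0.02² + 0.09² + 0.02² + 0.85² + 0.02² = 0.0004 + 0.0081 + 0.0004 + 0.7225 + 0.0004 = 0.7318
O = 0.1454 / √(0.2780 × 0.7318) = 0.1454 / 0.451044 = 0.32236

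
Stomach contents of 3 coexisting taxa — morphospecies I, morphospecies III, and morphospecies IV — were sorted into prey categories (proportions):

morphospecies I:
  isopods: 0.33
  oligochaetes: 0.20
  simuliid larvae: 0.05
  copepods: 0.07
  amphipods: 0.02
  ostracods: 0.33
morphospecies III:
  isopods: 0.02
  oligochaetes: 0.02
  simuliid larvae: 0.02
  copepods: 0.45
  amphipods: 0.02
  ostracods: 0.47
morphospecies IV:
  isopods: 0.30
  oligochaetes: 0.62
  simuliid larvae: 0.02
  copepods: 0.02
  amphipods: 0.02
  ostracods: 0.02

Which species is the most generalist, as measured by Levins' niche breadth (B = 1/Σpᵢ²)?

morphospecies I

Σp_Iᵢ² = 0.33² + 0.20² + 0.05² + 0.07² + 0.02² + 0.33² = 0.1089 + 0.0400 + 0.0025 + 0.0049 + 0.0004 + 0.1089 = 0.2656
B_I = 1 / 0.2656 = 3.7651
Σp_IIIᵢ² = 0.02² + 0.02² + 0.02² + 0.45² + 0.02² + 0.47² = 0.0004 + 0.0004 + 0.0004 + 0.2025 + 0.0004 + 0.2209 = 0.4250
B_III = 1 / 0.4250 = 2.3529
Σp_IVᵢ² = 0.30² + 0.62² + 0.02² + 0.02² + 0.02² + 0.02² = 0.0900 + 0.3844 + 0.0004 + 0.0004 + 0.0004 + 0.0004 = 0.4760
B_IV = 1 / 0.4760 = 2.1008
Highest B → broadest niche (most generalist): morphospecies I (B = 3.77).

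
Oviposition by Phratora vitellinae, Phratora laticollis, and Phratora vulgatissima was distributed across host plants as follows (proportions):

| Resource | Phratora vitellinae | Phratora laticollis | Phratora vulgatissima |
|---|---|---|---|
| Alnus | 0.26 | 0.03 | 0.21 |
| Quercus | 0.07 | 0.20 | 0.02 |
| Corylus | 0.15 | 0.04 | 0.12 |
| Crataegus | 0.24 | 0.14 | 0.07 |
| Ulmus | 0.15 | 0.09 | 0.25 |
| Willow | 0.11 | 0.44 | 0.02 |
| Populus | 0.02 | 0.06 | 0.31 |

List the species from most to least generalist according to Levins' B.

Σp_viteᵢ² = 0.26² + 0.07² + 0.15² + 0.24² + 0.15² + 0.11² + 0.02² = 0.0676 + 0.0049 + 0.0225 + 0.0576 + 0.0225 + 0.0121 + 0.0004 = 0.1876
B_vite = 1 / 0.1876 = 5.3305
Σp_latiᵢ² = 0.03² + 0.20² + 0.04² + 0.14² + 0.09² + 0.44² + 0.06² = 0.0009 + 0.0400 + 0.0016 + 0.0196 + 0.0081 + 0.1936 + 0.0036 = 0.2674
B_lati = 1 / 0.2674 = 3.7397
Σp_vulgᵢ² = 0.21² + 0.02² + 0.12² + 0.07² + 0.25² + 0.02² + 0.31² = 0.0441 + 0.0004 + 0.0144 + 0.0049 + 0.0625 + 0.0004 + 0.0961 = 0.2228
B_vulg = 1 / 0.2228 = 4.4883
Ranking by B (broadest → narrowest): Phratora vitellinae (5.33) > Phratora vulgatissima (4.49) > Phratora laticollis (3.74)

Phratora vitellinae > Phratora vulgatissima > Phratora laticollis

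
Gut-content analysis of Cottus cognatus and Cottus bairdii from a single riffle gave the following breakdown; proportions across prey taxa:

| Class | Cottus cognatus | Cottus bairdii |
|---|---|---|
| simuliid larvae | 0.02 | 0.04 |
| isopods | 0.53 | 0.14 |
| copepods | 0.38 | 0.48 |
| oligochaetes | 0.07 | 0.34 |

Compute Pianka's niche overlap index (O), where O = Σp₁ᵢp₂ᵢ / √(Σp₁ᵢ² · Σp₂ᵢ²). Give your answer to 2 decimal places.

Σ p₁ᵢp₂ᵢ = 0.0008 + 0.0742 + 0.1824 + 0.0238 = 0.2812
Σp_1ᵢ² = 0.02² + 0.53² + 0.38² + 0.07² = 0.0004 + 0.2809 + 0.1444 + 0.0049 = 0.4306
Σp_2ᵢ² = 0.04² + 0.14² + 0.48² + 0.34² = 0.0016 + 0.0196 + 0.2304 + 0.1156 = 0.3672
O = 0.2812 / √(0.4306 × 0.3672) = 0.2812 / 0.39764 = 0.7072

0.71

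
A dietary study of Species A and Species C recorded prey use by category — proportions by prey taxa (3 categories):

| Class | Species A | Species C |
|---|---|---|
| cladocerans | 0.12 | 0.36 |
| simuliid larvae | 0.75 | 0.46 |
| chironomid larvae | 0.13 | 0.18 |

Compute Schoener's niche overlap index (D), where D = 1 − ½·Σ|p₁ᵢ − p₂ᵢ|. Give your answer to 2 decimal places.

Σ|p₁ᵢ − p₂ᵢ| = 0.24 + 0.29 + 0.05 = 0.58
D = 1 − ½ × 0.58 = 1 − 0.290 = 0.7100

0.71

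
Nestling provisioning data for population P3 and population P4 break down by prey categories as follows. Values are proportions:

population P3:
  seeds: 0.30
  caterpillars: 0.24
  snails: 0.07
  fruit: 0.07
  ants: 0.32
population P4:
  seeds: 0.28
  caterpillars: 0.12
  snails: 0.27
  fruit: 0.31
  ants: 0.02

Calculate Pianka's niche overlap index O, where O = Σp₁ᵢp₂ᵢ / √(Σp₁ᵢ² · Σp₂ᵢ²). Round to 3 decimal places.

Σ p₁ᵢp₂ᵢ = 0.0840 + 0.0288 + 0.0189 + 0.0217 + 0.0064 = 0.1598
Σp_1ᵢ² = 0.30² + 0.24² + 0.07² + 0.07² + 0.32² = 0.0900 + 0.0576 + 0.0049 + 0.0049 + 0.1024 = 0.2598
Σp_2ᵢ² = 0.28² + 0.12² + 0.27² + 0.31² + 0.02² = 0.0784 + 0.0144 + 0.0729 + 0.0961 + 0.0004 = 0.2622
O = 0.1598 / √(0.2598 × 0.2622) = 0.1598 / 0.260997 = 0.61227

0.612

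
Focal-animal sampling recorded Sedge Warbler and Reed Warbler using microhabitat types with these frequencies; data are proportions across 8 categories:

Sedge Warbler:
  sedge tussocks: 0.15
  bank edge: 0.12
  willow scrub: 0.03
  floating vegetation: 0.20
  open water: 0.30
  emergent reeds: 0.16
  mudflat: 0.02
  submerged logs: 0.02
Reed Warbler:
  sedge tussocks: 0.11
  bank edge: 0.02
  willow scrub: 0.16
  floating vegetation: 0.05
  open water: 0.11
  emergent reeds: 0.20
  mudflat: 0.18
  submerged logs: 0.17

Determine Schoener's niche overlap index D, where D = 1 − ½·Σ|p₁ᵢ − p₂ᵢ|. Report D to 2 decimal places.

0.52

Σ|p₁ᵢ − p₂ᵢ| = 0.04 + 0.10 + 0.13 + 0.15 + 0.19 + 0.04 + 0.16 + 0.15 = 0.96
D = 1 − ½ × 0.96 = 1 − 0.480 = 0.5200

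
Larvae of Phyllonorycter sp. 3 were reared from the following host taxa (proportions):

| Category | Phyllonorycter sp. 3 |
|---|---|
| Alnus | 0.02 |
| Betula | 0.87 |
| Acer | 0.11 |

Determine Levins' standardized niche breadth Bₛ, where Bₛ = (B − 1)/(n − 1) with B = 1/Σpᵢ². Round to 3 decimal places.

Σpᵢ² = 0.02² + 0.87² + 0.11² = 0.0004 + 0.7569 + 0.0121 = 0.7694
B = 1 / 0.7694 = 1.29971
Bₛ = (B − 1)/(n − 1) = (1.29971 − 1)/(3 − 1) = 0.29971/2 = 0.14986

0.150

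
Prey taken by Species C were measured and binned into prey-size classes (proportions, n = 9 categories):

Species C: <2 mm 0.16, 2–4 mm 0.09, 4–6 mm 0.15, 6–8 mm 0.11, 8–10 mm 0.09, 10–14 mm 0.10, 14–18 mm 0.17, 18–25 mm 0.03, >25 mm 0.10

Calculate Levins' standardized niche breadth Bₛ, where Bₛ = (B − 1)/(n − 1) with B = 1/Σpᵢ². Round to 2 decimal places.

Σpᵢ² = 0.16² + 0.09² + 0.15² + 0.11² + 0.09² + 0.10² + 0.17² + 0.03² + 0.10² = 0.0256 + 0.0081 + 0.0225 + 0.0121 + 0.0081 + 0.0100 + 0.0289 + 0.0009 + 0.0100 = 0.1262
B = 1 / 0.1262 = 7.9239
Bₛ = (B − 1)/(n − 1) = (7.9239 − 1)/(9 − 1) = 6.9239/8 = 0.8655

0.87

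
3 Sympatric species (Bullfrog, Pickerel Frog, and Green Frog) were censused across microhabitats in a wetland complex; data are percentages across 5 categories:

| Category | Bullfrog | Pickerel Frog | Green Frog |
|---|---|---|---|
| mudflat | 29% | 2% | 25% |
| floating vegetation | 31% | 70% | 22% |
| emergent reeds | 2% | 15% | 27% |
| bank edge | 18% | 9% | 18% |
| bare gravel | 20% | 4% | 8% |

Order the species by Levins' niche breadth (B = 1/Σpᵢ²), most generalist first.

Green Frog > Bullfrog > Pickerel Frog

Convert percentages to proportions (divide by 100).
Σp_Bullᵢ² = 0.29² + 0.31² + 0.02² + 0.18² + 0.20² = 0.0841 + 0.0961 + 0.0004 + 0.0324 + 0.0400 = 0.2530
B_Bull = 1 / 0.2530 = 3.9526
Σp_Pickᵢ² = 0.02² + 0.70² + 0.15² + 0.09² + 0.04² = 0.0004 + 0.4900 + 0.0225 + 0.0081 + 0.0016 = 0.5226
B_Pick = 1 / 0.5226 = 1.9135
Σp_Greeᵢ² = 0.25² + 0.22² + 0.27² + 0.18² + 0.08² = 0.0625 + 0.0484 + 0.0729 + 0.0324 + 0.0064 = 0.2226
B_Gree = 1 / 0.2226 = 4.4924
Ranking by B (broadest → narrowest): Green Frog (4.49) > Bullfrog (3.95) > Pickerel Frog (1.91)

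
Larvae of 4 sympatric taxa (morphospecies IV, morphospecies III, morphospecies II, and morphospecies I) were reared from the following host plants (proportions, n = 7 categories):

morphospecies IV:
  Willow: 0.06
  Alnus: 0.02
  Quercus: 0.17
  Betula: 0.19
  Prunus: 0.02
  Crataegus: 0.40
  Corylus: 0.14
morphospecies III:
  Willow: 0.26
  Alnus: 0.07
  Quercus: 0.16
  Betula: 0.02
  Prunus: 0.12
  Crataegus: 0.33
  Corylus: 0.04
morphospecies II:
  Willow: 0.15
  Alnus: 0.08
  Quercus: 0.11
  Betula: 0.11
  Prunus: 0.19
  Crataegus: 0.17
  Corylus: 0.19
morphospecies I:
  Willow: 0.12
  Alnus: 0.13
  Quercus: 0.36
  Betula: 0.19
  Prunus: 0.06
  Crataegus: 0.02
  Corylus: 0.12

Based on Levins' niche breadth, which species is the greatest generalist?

morphospecies II

Σp_IVᵢ² = 0.06² + 0.02² + 0.17² + 0.19² + 0.02² + 0.40² + 0.14² = 0.0036 + 0.0004 + 0.0289 + 0.0361 + 0.0004 + 0.1600 + 0.0196 = 0.2490
B_IV = 1 / 0.2490 = 4.0161
Σp_IIIᵢ² = 0.26² + 0.07² + 0.16² + 0.02² + 0.12² + 0.33² + 0.04² = 0.0676 + 0.0049 + 0.0256 + 0.0004 + 0.0144 + 0.1089 + 0.0016 = 0.2234
B_III = 1 / 0.2234 = 4.4763
Σp_IIᵢ² = 0.15² + 0.08² + 0.11² + 0.11² + 0.19² + 0.17² + 0.19² = 0.0225 + 0.0064 + 0.0121 + 0.0121 + 0.0361 + 0.0289 + 0.0361 = 0.1542
B_II = 1 / 0.1542 = 6.4851
Σp_Iᵢ² = 0.12² + 0.13² + 0.36² + 0.19² + 0.06² + 0.02² + 0.12² = 0.0144 + 0.0169 + 0.1296 + 0.0361 + 0.0036 + 0.0004 + 0.0144 = 0.2154
B_I = 1 / 0.2154 = 4.6425
Highest B → broadest niche (most generalist): morphospecies II (B = 6.49).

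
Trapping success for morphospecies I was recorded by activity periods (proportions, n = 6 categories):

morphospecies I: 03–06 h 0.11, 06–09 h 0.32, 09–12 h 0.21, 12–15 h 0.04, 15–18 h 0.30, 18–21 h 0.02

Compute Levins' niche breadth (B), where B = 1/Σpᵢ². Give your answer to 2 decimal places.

3.99

Σpᵢ² = 0.11² + 0.32² + 0.21² + 0.04² + 0.30² + 0.02² = 0.0121 + 0.1024 + 0.0441 + 0.0016 + 0.0900 + 0.0004 = 0.2506
B = 1 / 0.2506 = 3.9904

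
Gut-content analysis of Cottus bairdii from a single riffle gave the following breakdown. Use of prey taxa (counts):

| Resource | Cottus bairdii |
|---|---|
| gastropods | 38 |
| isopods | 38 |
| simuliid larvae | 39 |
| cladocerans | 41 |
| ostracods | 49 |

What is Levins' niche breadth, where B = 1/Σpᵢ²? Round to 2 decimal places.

Proportions for Cottus bairdii (n=205): 38/205=0.1854, 38/205=0.1854, 39/205=0.1902, 41/205=0.2000, 49/205=0.2390
Σpᵢ² = 0.1854² + 0.1854² + 0.1902² + 0.2000² + 0.2390² = 0.034373 + 0.034373 + 0.036176 + 0.040000 + 0.057121 = 0.202043
B = 1 / 0.202043 = 4.9494

4.95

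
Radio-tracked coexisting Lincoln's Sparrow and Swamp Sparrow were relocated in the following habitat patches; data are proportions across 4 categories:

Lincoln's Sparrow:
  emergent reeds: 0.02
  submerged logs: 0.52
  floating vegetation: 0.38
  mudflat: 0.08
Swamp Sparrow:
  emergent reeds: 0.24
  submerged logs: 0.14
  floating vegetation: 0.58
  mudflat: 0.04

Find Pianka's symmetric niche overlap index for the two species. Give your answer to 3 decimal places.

Σ p₁ᵢp₂ᵢ = 0.0048 + 0.0728 + 0.2204 + 0.0032 = 0.3012
Σp_1ᵢ² = 0.02² + 0.52² + 0.38² + 0.08² = 0.0004 + 0.2704 + 0.1444 + 0.0064 = 0.4216
Σp_2ᵢ² = 0.24² + 0.14² + 0.58² + 0.04² = 0.0576 + 0.0196 + 0.3364 + 0.0016 = 0.4152
O = 0.3012 / √(0.4216 × 0.4152) = 0.3012 / 0.418388 = 0.71991

0.720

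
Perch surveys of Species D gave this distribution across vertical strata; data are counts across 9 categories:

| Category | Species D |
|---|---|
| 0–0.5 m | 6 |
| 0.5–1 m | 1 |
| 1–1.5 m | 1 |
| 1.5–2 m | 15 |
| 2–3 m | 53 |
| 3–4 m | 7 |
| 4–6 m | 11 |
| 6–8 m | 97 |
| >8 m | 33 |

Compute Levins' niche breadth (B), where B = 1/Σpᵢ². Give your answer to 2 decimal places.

3.65

Proportions for Species D (n=224): 6/224=0.0268, 1/224=0.0045, 1/224=0.0045, 15/224=0.0670, 53/224=0.2366, 7/224=0.0313, 11/224=0.0491, 97/224=0.4330, 33/224=0.1473
Σpᵢ² = 0.0268² + 0.0045² + 0.0045² + 0.0670² + 0.2366² + 0.0313² + 0.0491² + 0.4330² + 0.1473² = 0.000718 + 0.000020 + 0.000020 + 0.004489 + 0.055980 + 0.000980 + 0.002411 + 0.187489 + 0.021697 = 0.273804
B = 1 / 0.273804 = 3.6522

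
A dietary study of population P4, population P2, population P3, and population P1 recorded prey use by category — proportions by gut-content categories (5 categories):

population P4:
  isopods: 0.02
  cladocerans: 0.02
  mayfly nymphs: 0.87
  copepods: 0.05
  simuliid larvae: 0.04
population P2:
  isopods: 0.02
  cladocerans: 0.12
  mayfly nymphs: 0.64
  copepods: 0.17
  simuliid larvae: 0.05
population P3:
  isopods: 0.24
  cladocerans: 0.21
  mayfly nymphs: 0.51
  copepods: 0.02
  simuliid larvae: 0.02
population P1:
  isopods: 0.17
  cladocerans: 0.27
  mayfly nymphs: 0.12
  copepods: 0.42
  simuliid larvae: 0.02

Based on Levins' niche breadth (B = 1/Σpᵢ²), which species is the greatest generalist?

population P1

Σp_P4ᵢ² = 0.02² + 0.02² + 0.87² + 0.05² + 0.04² = 0.0004 + 0.0004 + 0.7569 + 0.0025 + 0.0016 = 0.7618
B_P4 = 1 / 0.7618 = 1.3127
Σp_P2ᵢ² = 0.02² + 0.12² + 0.64² + 0.17² + 0.05² = 0.0004 + 0.0144 + 0.4096 + 0.0289 + 0.0025 = 0.4558
B_P2 = 1 / 0.4558 = 2.1939
Σp_P3ᵢ² = 0.24² + 0.21² + 0.51² + 0.02² + 0.02² = 0.0576 + 0.0441 + 0.2601 + 0.0004 + 0.0004 = 0.3626
B_P3 = 1 / 0.3626 = 2.7579
Σp_P1ᵢ² = 0.17² + 0.27² + 0.12² + 0.42² + 0.02² = 0.0289 + 0.0729 + 0.0144 + 0.1764 + 0.0004 = 0.2930
B_P1 = 1 / 0.2930 = 3.4130
Highest B → broadest niche (most generalist): population P1 (B = 3.41).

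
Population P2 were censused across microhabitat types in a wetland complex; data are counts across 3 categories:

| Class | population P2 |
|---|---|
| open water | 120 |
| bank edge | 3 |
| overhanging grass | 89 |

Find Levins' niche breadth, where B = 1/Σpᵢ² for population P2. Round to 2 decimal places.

Proportions for population P2 (n=212): 120/212=0.5660, 3/212=0.0142, 89/212=0.4198
Σpᵢ² = 0.5660² + 0.0142² + 0.4198² = 0.320356 + 0.000202 + 0.176232 = 0.496790
B = 1 / 0.496790 = 2.0129

2.01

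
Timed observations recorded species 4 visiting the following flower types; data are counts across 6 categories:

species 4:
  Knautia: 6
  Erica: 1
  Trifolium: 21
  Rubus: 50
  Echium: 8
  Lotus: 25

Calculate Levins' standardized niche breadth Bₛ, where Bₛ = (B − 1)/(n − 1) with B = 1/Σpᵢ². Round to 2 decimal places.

Proportions for species 4 (n=111): 6/111=0.0541, 1/111=0.0090, 21/111=0.1892, 50/111=0.4505, 8/111=0.0721, 25/111=0.2252
Σpᵢ² = 0.0541² + 0.0090² + 0.1892² + 0.4505² + 0.0721² + 0.2252² = 0.002927 + 0.000081 + 0.035797 + 0.202950 + 0.005198 + 0.050715 = 0.297668
B = 1 / 0.297668 = 3.3594
Bₛ = (B − 1)/(n − 1) = (3.3594 − 1)/(6 − 1) = 2.3594/5 = 0.4719

0.47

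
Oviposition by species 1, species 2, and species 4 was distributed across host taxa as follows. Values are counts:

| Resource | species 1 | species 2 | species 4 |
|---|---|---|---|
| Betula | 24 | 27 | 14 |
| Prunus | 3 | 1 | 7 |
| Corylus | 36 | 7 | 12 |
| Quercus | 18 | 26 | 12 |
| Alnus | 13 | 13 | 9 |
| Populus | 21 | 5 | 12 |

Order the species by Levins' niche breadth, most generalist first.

Proportions for species 1 (n=115): 24/115=0.2087, 3/115=0.0261, 36/115=0.3130, 18/115=0.1565, 13/115=0.1130, 21/115=0.1826
Proportions for species 2 (n=79): 27/79=0.3418, 1/79=0.0127, 7/79=0.0886, 26/79=0.3291, 13/79=0.1646, 5/79=0.0633
Proportions for species 4 (n=66): 14/66=0.2121, 7/66=0.1061, 12/66=0.1818, 12/66=0.1818, 9/66=0.1364, 12/66=0.1818
Σp_1ᵢ² = 0.2087² + 0.0261² + 0.3130² + 0.1565² + 0.1130² + 0.1826² = 0.043556 + 0.000681 + 0.097969 + 0.024492 + 0.012769 + 0.033343 = 0.212810
B_1 = 1 / 0.212810 = 4.6990
Σp_2ᵢ² = 0.3418² + 0.0127² + 0.0886² + 0.3291² + 0.1646² + 0.0633² = 0.116827 + 0.000161 + 0.007850 + 0.108307 + 0.027093 + 0.004007 = 0.264245
B_2 = 1 / 0.264245 = 3.7844
Σp_4ᵢ² = 0.2121² + 0.1061² + 0.1818² + 0.1818² + 0.1364² + 0.1818² = 0.044986 + 0.011257 + 0.033051 + 0.033051 + 0.018605 + 0.033051 = 0.174001
B_4 = 1 / 0.174001 = 5.7471
Ranking by B (broadest → narrowest): species 4 (5.75) > species 1 (4.70) > species 2 (3.78)

species 4 > species 1 > species 2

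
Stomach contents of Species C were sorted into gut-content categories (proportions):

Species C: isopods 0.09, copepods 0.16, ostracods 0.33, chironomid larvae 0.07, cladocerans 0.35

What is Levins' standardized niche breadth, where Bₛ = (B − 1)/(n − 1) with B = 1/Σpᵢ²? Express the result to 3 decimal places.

0.676

Σpᵢ² = 0.09² + 0.16² + 0.33² + 0.07² + 0.35² = 0.0081 + 0.0256 + 0.1089 + 0.0049 + 0.1225 = 0.2700
B = 1 / 0.2700 = 3.70370
Bₛ = (B − 1)/(n − 1) = (3.70370 − 1)/(5 − 1) = 2.70370/4 = 0.67593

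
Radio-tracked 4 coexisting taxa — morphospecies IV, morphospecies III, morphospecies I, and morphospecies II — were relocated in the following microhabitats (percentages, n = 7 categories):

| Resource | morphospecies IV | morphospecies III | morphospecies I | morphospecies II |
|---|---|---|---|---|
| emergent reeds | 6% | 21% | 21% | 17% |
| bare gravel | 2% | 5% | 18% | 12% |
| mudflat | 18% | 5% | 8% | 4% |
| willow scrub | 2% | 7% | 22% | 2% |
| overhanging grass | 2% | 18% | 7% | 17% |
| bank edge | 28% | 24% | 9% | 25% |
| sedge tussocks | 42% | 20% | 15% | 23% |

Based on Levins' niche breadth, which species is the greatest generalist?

Convert percentages to proportions (divide by 100).
Σp_IVᵢ² = 0.06² + 0.02² + 0.18² + 0.02² + 0.02² + 0.28² + 0.42² = 0.0036 + 0.0004 + 0.0324 + 0.0004 + 0.0004 + 0.0784 + 0.1764 = 0.2920
B_IV = 1 / 0.2920 = 3.4247
Σp_IIIᵢ² = 0.21² + 0.05² + 0.05² + 0.07² + 0.18² + 0.24² + 0.20² = 0.0441 + 0.0025 + 0.0025 + 0.0049 + 0.0324 + 0.0576 + 0.0400 = 0.1840
B_III = 1 / 0.1840 = 5.4348
Σp_Iᵢ² = 0.21² + 0.18² + 0.08² + 0.22² + 0.07² + 0.09² + 0.15² = 0.0441 + 0.0324 + 0.0064 + 0.0484 + 0.0049 + 0.0081 + 0.0225 = 0.1668
B_I = 1 / 0.1668 = 5.9952
Σp_IIᵢ² = 0.17² + 0.12² + 0.04² + 0.02² + 0.17² + 0.25² + 0.23² = 0.0289 + 0.0144 + 0.0016 + 0.0004 + 0.0289 + 0.0625 + 0.0529 = 0.1896
B_II = 1 / 0.1896 = 5.2743
Highest B → broadest niche (most generalist): morphospecies I (B = 6.00).

morphospecies I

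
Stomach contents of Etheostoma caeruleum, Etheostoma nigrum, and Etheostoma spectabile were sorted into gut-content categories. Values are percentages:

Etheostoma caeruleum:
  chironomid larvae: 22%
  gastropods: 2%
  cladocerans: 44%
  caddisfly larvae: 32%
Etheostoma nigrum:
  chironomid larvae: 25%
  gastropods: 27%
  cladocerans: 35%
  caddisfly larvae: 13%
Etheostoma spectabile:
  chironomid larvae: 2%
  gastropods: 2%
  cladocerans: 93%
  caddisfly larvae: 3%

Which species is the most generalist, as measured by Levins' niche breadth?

Etheostoma nigrum

Convert percentages to proportions (divide by 100).
Σp_caerᵢ² = 0.22² + 0.02² + 0.44² + 0.32² = 0.0484 + 0.0004 + 0.1936 + 0.1024 = 0.3448
B_caer = 1 / 0.3448 = 2.9002
Σp_nigrᵢ² = 0.25² + 0.27² + 0.35² + 0.13² = 0.0625 + 0.0729 + 0.1225 + 0.0169 = 0.2748
B_nigr = 1 / 0.2748 = 3.6390
Σp_specᵢ² = 0.02² + 0.02² + 0.93² + 0.03² = 0.0004 + 0.0004 + 0.8649 + 0.0009 = 0.8666
B_spec = 1 / 0.8666 = 1.1539
Highest B → broadest niche (most generalist): Etheostoma nigrum (B = 3.64).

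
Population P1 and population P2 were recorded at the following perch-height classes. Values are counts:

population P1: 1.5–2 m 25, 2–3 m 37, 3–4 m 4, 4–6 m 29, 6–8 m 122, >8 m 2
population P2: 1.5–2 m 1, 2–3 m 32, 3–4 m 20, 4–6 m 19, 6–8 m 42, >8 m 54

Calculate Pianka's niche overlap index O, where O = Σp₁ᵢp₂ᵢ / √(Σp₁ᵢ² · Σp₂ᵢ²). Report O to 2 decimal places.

0.66

Proportions for population P1 (n=219): 25/219=0.1142, 37/219=0.1689, 4/219=0.0183, 29/219=0.1324, 122/219=0.5571, 2/219=0.0091
Proportions for population P2 (n=168): 1/168=0.0060, 32/168=0.1905, 20/168=0.1190, 19/168=0.1131, 42/168=0.2500, 54/168=0.3214
Σ p₁ᵢp₂ᵢ = 0.000685 + 0.032175 + 0.002178 + 0.014974 + 0.139275 + 0.002925 = 0.192212
Σp_1ᵢ² = 0.1142² + 0.1689² + 0.0183² + 0.1324² + 0.5571² + 0.0091² = 0.013042 + 0.028527 + 0.000335 + 0.017530 + 0.310360 + 0.000083 = 0.369877
Σp_2ᵢ² = 0.0060² + 0.1905² + 0.1190² + 0.1131² + 0.2500² + 0.3214² = 0.000036 + 0.036290 + 0.014161 + 0.012792 + 0.062500 + 0.103298 = 0.229077
O = 0.192212 / √(0.369877 × 0.229077) = 0.192212 / 0.2910847 = 0.6603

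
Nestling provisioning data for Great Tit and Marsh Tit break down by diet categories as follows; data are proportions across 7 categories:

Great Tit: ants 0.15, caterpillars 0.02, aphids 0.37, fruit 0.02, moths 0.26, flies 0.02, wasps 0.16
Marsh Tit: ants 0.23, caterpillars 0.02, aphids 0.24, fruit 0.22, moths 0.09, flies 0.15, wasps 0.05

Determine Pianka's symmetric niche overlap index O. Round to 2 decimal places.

0.74

Σ p₁ᵢp₂ᵢ = 0.0345 + 0.0004 + 0.0888 + 0.0044 + 0.0234 + 0.0030 + 0.0080 = 0.1625
Σp_1ᵢ² = 0.15² + 0.02² + 0.37² + 0.02² + 0.26² + 0.02² + 0.16² = 0.0225 + 0.0004 + 0.1369 + 0.0004 + 0.0676 + 0.0004 + 0.0256 = 0.2538
Σp_2ᵢ² = 0.23² + 0.02² + 0.24² + 0.22² + 0.09² + 0.15² + 0.05² = 0.0529 + 0.0004 + 0.0576 + 0.0484 + 0.0081 + 0.0225 + 0.0025 = 0.1924
O = 0.1625 / √(0.2538 × 0.1924) = 0.1625 / 0.22098 = 0.7354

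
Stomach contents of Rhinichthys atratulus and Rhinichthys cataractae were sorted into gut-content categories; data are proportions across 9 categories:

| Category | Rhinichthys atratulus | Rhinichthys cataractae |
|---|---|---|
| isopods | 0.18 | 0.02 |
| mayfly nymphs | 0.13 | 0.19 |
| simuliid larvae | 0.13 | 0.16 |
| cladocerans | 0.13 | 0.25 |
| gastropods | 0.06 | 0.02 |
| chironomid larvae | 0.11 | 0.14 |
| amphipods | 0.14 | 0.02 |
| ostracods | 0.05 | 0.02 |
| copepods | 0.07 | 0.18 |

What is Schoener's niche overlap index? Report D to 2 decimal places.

0.65

Σ|p₁ᵢ − p₂ᵢ| = 0.16 + 0.06 + 0.03 + 0.12 + 0.04 + 0.03 + 0.12 + 0.03 + 0.11 = 0.70
D = 1 − ½ × 0.70 = 1 − 0.350 = 0.6500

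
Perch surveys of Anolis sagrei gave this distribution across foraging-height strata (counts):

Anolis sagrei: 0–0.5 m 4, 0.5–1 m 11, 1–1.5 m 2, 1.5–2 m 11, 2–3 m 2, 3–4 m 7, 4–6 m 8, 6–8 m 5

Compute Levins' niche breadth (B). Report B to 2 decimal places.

6.19

Proportions for Anolis sagrei (n=50): 4/50=0.0800, 11/50=0.2200, 2/50=0.0400, 11/50=0.2200, 2/50=0.0400, 7/50=0.1400, 8/50=0.1600, 5/50=0.1000
Σpᵢ² = 0.0800² + 0.2200² + 0.0400² + 0.2200² + 0.0400² + 0.1400² + 0.1600² + 0.1000² = 0.006400 + 0.048400 + 0.001600 + 0.048400 + 0.001600 + 0.019600 + 0.025600 + 0.010000 = 0.161600
B = 1 / 0.161600 = 6.1881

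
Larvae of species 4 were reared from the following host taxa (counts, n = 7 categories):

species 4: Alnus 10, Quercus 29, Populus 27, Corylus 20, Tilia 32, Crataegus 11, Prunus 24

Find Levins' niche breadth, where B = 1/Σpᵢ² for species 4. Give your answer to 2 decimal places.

Proportions for species 4 (n=153): 10/153=0.0654, 29/153=0.1895, 27/153=0.1765, 20/153=0.1307, 32/153=0.2092, 11/153=0.0719, 24/153=0.1569
Σpᵢ² = 0.0654² + 0.1895² + 0.1765² + 0.1307² + 0.2092² + 0.0719² + 0.1569² = 0.004277 + 0.035910 + 0.031152 + 0.017082 + 0.043765 + 0.005170 + 0.024618 = 0.161974
B = 1 / 0.161974 = 6.1738

6.17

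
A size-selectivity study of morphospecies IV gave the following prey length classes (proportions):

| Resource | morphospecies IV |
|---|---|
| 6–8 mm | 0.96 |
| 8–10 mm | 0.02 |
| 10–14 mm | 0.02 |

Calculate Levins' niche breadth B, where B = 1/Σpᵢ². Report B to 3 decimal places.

1.084

Σpᵢ² = 0.96² + 0.02² + 0.02² = 0.9216 + 0.0004 + 0.0004 = 0.9224
B = 1 / 0.9224 = 1.08413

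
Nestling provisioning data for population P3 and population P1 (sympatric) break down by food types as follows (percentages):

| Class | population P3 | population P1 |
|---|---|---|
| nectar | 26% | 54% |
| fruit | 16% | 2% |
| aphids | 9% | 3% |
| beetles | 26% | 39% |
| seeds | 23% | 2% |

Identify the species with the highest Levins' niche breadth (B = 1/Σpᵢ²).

population P3

Convert percentages to proportions (divide by 100).
Σp_P3ᵢ² = 0.26² + 0.16² + 0.09² + 0.26² + 0.23² = 0.0676 + 0.0256 + 0.0081 + 0.0676 + 0.0529 = 0.2218
B_P3 = 1 / 0.2218 = 4.5086
Σp_P1ᵢ² = 0.54² + 0.02² + 0.03² + 0.39² + 0.02² = 0.2916 + 0.0004 + 0.0009 + 0.1521 + 0.0004 = 0.4454
B_P1 = 1 / 0.4454 = 2.2452
Highest B → broadest niche (most generalist): population P3 (B = 4.51).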